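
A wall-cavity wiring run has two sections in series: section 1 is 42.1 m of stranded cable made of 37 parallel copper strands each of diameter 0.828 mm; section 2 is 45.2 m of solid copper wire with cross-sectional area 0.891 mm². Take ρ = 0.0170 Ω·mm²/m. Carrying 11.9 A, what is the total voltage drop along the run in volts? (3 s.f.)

ρ = 0.0170 Ω·mm²/m = 1.70×10^-8 Ω·m
Section 1: A_strand = π(4.1400e-04)² = 5.385e-07 m²; R₁ = ρL/(N·A_s) = (1.70×10^-8)(42.1)/(37×5.385e-07) = 0.03592 Ω
Section 2: A = 0.891 mm² = 8.910e-07 m²
R₂ = (1.70×10^-8)(45.2)/(8.910e-07) = 0.8624 Ω
R = R₁ + R₂ = 0.8983 Ω
V = IR = 11.9 × 0.8983 = 10.7 V

10.7 V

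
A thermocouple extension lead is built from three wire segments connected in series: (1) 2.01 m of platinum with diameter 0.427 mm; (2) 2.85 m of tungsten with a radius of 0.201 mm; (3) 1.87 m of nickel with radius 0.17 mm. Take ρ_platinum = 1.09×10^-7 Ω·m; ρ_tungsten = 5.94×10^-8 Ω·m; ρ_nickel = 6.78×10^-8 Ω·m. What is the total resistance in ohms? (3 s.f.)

4.26 Ω

Seg 1: A = π(d/2)² = π(2.1350e-04 m)² = 1.432e-07 m²
R_1 = (1.09×10^-7)(2.01)/(1.432e-07) = 1.53 Ω
Seg 2: A = πr² = π(2.0100e-04 m)² = 1.269e-07 m²
R_2 = (5.94×10^-8)(2.85)/(1.269e-07) = 1.334 Ω
Seg 3: A = πr² = π(1.7000e-04 m)² = 9.079e-08 m²
R_3 = (6.78×10^-8)(1.87)/(9.079e-08) = 1.396 Ω
R_total = R_1 + R_2 + R_3 = 4.26 Ω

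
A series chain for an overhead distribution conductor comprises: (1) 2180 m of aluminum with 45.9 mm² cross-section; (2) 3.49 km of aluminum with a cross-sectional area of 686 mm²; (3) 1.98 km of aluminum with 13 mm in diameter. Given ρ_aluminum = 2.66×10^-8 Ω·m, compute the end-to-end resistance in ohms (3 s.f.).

Seg 1: A = 45.9 mm² = 4.590e-05 m²
R_1 = (2.66×10^-8)(2180)/(4.590e-05) = 1.263 Ω
Seg 2: A = 686 mm² = 6.860e-04 m²
R_2 = (2.66×10^-8)(3490)/(6.860e-04) = 0.1353 Ω
Seg 3: A = π(d/2)² = π(6.5000e-03 m)² = 1.327e-04 m²
R_3 = (2.66×10^-8)(1980)/(1.327e-04) = 0.3968 Ω
R_total = R_1 + R_2 + R_3 = 1.80 Ω

1.80 Ω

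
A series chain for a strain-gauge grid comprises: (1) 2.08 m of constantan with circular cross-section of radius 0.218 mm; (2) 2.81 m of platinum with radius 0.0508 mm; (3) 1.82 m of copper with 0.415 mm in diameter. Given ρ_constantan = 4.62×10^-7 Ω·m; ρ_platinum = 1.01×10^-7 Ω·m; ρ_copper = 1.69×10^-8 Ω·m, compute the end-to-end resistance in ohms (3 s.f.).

41.7 Ω

Seg 1: A = πr² = π(2.1800e-04 m)² = 1.493e-07 m²
R_1 = (4.62×10^-7)(2.08)/(1.493e-07) = 6.436 Ω
Seg 2: A = πr² = π(5.0800e-05 m)² = 8.107e-09 m²
R_2 = (1.01×10^-7)(2.81)/(8.107e-09) = 35.01 Ω
Seg 3: A = π(d/2)² = π(2.0750e-04 m)² = 1.353e-07 m²
R_3 = (1.69×10^-8)(1.82)/(1.353e-07) = 0.2274 Ω
R_total = R_1 + R_2 + R_3 = 41.7 Ω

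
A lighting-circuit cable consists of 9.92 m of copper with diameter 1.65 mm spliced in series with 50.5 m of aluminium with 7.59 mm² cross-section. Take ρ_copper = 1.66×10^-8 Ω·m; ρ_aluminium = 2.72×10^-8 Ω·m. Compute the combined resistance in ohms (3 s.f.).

Segment 1: A = π(d/2)² = π(8.2500e-04 m)² = 2.138e-06 m²
R₁ = ρL/A = (1.66×10^-8)(9.92)/(2.138e-06) = 0.07701 Ω
Segment 2: A = 7.59 mm² = 7.590e-06 m²
R₂ = (2.72×10^-8)(50.5)/(7.590e-06) = 0.181 Ω
R = R₁ + R₂ = 0.258 Ω

0.258 Ω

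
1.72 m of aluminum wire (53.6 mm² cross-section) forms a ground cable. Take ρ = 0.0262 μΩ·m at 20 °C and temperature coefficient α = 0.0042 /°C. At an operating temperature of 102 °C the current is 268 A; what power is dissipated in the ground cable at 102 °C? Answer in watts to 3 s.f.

81.2 W

ρ = 0.0262 μΩ·m = 2.62×10^-8 Ω·m
A = 53.6 mm² = 5.360e-05 m²
R₍20₎ = ρL/A = (2.62×10^-8)(1.72)/(5.360e-05) = 8.407×10^-4 Ω
R₍102₎ = R₍20₎(1 + αΔT) = 8.407×10^-4 × (1 + 0.0042×82) = 0.00113 Ω
P = I²R = (268)² × 0.00113 = 81.2 W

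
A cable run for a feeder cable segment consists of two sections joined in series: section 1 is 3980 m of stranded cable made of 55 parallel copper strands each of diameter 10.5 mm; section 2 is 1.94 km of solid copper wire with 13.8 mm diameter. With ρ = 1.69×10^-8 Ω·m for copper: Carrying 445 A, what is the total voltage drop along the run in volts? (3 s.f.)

Section 1: A_strand = π(5.2500e-03)² = 8.659e-05 m²; R₁ = ρL/(N·A_s) = (1.69×10^-8)(3980)/(55×8.659e-05) = 0.01412 Ω
Section 2: A = π(d/2)² = π(6.9000e-03 m)² = 1.496e-04 m²
R₂ = (1.69×10^-8)(1940)/(1.496e-04) = 0.2192 Ω
R = R₁ + R₂ = 0.2333 Ω
V = IR = 445 × 0.2333 = 104 V

104 V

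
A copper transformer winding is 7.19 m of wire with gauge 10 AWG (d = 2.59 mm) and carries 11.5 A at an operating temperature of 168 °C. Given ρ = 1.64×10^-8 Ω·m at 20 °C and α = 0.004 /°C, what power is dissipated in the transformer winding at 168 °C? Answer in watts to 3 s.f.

A = π(2.59/2 mm)² = π(1.2950e-03 m)² = 5.269e-06 m²
R₍20₎ = ρL/A = (1.64×10^-8)(7.19)/(5.269e-06) = 0.02238 Ω
R₍168₎ = R₍20₎(1 + αΔT) = 0.02238 × (1 + 0.004×148) = 0.03563 Ω
P = I²R = (11.5)² × 0.03563 = 4.71 W

4.71 W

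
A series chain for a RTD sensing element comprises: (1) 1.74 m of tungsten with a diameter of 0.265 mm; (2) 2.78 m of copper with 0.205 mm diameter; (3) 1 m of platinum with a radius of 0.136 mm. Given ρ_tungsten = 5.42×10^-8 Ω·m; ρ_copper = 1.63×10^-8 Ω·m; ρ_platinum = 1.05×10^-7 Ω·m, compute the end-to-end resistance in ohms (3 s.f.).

Seg 1: A = π(d/2)² = π(1.3250e-04 m)² = 5.515e-08 m²
R_1 = (5.42×10^-8)(1.74)/(5.515e-08) = 1.71 Ω
Seg 2: A = π(d/2)² = π(1.0250e-04 m)² = 3.301e-08 m²
R_2 = (1.63×10^-8)(2.78)/(3.301e-08) = 1.373 Ω
Seg 3: A = πr² = π(1.3600e-04 m)² = 5.811e-08 m²
R_3 = (1.05×10^-7)(1)/(5.811e-08) = 1.807 Ω
R_total = R_1 + R_2 + R_3 = 4.89 Ω

4.89 Ω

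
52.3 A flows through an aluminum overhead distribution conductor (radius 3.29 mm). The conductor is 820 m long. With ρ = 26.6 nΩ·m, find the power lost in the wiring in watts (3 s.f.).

ρ = 26.6 nΩ·m = 2.66×10^-8 Ω·m
A = πr² = π(3.2900e-03 m)² = 3.400e-05 m²
R = ρL/A = (2.66×10^-8)(820)/(3.400e-05) = 0.6414 Ω
P = I²R = (52.3)² × 0.6414 = 1750 W

1750 W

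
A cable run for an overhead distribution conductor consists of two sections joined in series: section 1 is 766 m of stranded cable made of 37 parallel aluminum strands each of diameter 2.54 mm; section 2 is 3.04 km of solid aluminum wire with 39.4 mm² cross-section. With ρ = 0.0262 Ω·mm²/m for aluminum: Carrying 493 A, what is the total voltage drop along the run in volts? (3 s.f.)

ρ = 0.0262 Ω·mm²/m = 2.62×10^-8 Ω·m
Section 1: A_strand = π(1.2700e-03)² = 5.067e-06 m²; R₁ = ρL/(N·A_s) = (2.62×10^-8)(766)/(37×5.067e-06) = 0.107 Ω
Section 2: A = 39.4 mm² = 3.940e-05 m²
R₂ = (2.62×10^-8)(3040)/(3.940e-05) = 2.022 Ω
R = R₁ + R₂ = 2.129 Ω
V = IR = 493 × 2.129 = 1050 V

1050 V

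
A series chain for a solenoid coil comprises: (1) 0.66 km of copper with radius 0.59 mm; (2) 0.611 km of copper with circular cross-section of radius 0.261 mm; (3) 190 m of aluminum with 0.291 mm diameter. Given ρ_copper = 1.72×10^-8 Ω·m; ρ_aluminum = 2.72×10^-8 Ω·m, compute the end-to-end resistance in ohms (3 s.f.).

Seg 1: A = πr² = π(5.9000e-04 m)² = 1.094e-06 m²
R_1 = (1.72×10^-8)(660)/(1.094e-06) = 10.38 Ω
Seg 2: A = πr² = π(2.6100e-04 m)² = 2.140e-07 m²
R_2 = (1.72×10^-8)(611)/(2.140e-07) = 49.11 Ω
Seg 3: A = π(d/2)² = π(1.4550e-04 m)² = 6.651e-08 m²
R_3 = (2.72×10^-8)(190)/(6.651e-08) = 77.7 Ω
R_total = R_1 + R_2 + R_3 = 137 Ω

137 Ω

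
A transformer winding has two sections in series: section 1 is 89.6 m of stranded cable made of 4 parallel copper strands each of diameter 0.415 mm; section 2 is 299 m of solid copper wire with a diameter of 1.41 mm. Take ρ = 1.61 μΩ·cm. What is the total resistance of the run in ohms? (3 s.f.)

5.75 Ω

ρ = 1.61 μΩ·cm = 1.61×10^-8 Ω·m
Section 1: A_strand = π(2.0750e-04)² = 1.353e-07 m²; R₁ = ρL/(N·A_s) = (1.61×10^-8)(89.6)/(4×1.353e-07) = 2.666 Ω
Section 2: A = π(d/2)² = π(7.0500e-04 m)² = 1.561e-06 m²
R₂ = (1.61×10^-8)(299)/(1.561e-06) = 3.083 Ω
R = R₁ + R₂ = 5.75 Ω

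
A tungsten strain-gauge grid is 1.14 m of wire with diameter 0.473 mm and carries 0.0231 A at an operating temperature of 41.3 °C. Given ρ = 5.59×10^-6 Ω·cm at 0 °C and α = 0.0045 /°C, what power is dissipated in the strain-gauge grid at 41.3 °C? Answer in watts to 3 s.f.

ρ = 5.59×10^-6 Ω·cm = 5.59×10^-8 Ω·m
A = π(d/2)² = π(2.3650e-04 m)² = 1.757e-07 m²
R₍0₎ = ρL/A = (5.59×10^-8)(1.14)/(1.757e-07) = 0.3627 Ω
R₍41.3₎ = R₍0₎(1 + αΔT) = 0.3627 × (1 + 0.0045×41.3) = 0.4301 Ω
P = I²R = (0.0231)² × 0.4301 = 2.29×10^-4 W

2.29×10^-4 W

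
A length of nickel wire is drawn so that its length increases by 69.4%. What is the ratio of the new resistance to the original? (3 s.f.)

k = 1 + 69.4/100 = 1.694; volume constant ⇒ A' = A/k, so R' = k²R.
Factor = 2.87

2.87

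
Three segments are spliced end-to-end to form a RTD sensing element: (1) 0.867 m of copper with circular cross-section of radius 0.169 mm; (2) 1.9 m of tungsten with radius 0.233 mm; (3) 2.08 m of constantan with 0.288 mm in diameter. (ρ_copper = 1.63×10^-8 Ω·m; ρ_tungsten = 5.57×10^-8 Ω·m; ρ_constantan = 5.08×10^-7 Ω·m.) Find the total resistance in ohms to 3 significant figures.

Seg 1: A = πr² = π(1.6900e-04 m)² = 8.973e-08 m²
R_1 = (1.63×10^-8)(0.867)/(8.973e-08) = 0.1575 Ω
Seg 2: A = πr² = π(2.3300e-04 m)² = 1.706e-07 m²
R_2 = (5.57×10^-8)(1.9)/(1.706e-07) = 0.6205 Ω
Seg 3: A = π(d/2)² = π(1.4400e-04 m)² = 6.514e-08 m²
R_3 = (5.08×10^-7)(2.08)/(6.514e-08) = 16.22 Ω
R_total = R_1 + R_2 + R_3 = 17.0 Ω

17.0 Ω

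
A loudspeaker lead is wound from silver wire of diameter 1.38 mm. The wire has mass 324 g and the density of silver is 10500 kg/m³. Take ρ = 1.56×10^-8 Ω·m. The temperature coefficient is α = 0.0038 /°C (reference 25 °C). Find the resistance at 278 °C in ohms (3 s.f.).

0.422 Ω

A = π(d/2)² = π(6.9000e-04 m)² = 1.4957e-06 m²
L = m/(density·A) = 0.324/(10500×1.4957e-06) = 20.63 m
R = ρL/A = (1.56×10^-8)(20.63)/(1.4957e-06) = 0.2152 Ω
R(278 °C) = 0.2152 × (1 + 0.0038×253) = 0.422 Ω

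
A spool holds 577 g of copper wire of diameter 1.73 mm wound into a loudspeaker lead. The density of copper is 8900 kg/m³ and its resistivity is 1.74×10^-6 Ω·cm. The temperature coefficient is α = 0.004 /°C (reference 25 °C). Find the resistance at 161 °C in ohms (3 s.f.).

ρ = 1.74×10^-6 Ω·cm = 1.74×10^-8 Ω·m
A = π(d/2)² = π(8.6500e-04 m)² = 2.3506e-06 m²
L = m/(density·A) = 0.577/(8900×2.3506e-06) = 27.58 m
R = ρL/A = (1.74×10^-8)(27.58)/(2.3506e-06) = 0.2042 Ω
R(161 °C) = 0.2042 × (1 + 0.004×136) = 0.315 Ω

0.315 Ω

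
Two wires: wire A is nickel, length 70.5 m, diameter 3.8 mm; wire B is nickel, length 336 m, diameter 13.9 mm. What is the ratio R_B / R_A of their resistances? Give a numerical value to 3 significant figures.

0.356

R ∝ ρL/d², so R_B/R_A = (L_B/L_A) × (d_A/d_B)²
= (336/70.5) × (3.8/13.9)² = 0.356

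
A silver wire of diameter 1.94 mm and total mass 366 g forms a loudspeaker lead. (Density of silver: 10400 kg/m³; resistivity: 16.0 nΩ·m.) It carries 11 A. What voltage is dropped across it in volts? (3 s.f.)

ρ = 16.0 nΩ·m = 1.60×10^-8 Ω·m
A = π(d/2)² = π(9.7000e-04 m)² = 2.9559e-06 m²
L = m/(density·A) = 0.366/(10400×2.9559e-06) = 11.91 m
R = ρL/A = (1.60×10^-8)(11.91)/(2.9559e-06) = 0.06444 Ω
V = IR = 11 × 0.06444 = 0.709 V

0.709 V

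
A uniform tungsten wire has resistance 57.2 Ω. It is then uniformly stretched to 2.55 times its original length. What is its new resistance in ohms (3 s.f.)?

Volume constant ⇒ A' = A/k with k = 2.55. R' = ρ(kL)/(A/k) = k²R.
R' = 6.502 × 57.2 = 372 Ω

372 Ω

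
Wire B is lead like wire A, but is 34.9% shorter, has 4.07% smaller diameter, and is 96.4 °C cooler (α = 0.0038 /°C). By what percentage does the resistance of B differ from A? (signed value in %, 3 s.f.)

R ∝ ρL/d² with ρ ∝ (1+αΔT), so R_B/R_A = (1 − 34.9/100) × (1 − 4.07/100)⁻² × (1 − 0.0038×96.4)
= 0.651 × 1.087 × 0.6337 = 0.4483
(R_B − R_A)/R_A = 0.4483 − 1 = -55.2%

-55.2%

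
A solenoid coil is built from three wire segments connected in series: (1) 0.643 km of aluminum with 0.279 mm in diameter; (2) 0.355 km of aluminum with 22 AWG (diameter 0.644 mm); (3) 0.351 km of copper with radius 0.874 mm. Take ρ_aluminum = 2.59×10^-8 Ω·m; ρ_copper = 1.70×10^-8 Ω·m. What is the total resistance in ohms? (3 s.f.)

303 Ω

Seg 1: A = π(d/2)² = π(1.3950e-04 m)² = 6.114e-08 m²
R_1 = (2.59×10^-8)(643)/(6.114e-08) = 272.4 Ω
Seg 2: A = π(0.644/2 mm)² = π(3.2200e-04 m)² = 3.257e-07 m²
R_2 = (2.59×10^-8)(355)/(3.257e-07) = 28.23 Ω
Seg 3: A = πr² = π(8.7400e-04 m)² = 2.400e-06 m²
R_3 = (1.70×10^-8)(351)/(2.400e-06) = 2.486 Ω
R_total = R_1 + R_2 + R_3 = 303 Ω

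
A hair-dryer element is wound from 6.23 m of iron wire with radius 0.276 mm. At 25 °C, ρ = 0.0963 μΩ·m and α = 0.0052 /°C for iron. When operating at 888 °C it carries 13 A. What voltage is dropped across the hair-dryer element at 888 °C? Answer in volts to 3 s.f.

ρ = 0.0963 μΩ·m = 9.63×10^-8 Ω·m
A = πr² = π(2.7600e-04 m)² = 2.393e-07 m²
R₍25₎ = ρL/A = (9.63×10^-8)(6.23)/(2.393e-07) = 2.507 Ω
R₍888₎ = R₍25₎(1 + αΔT) = 2.507 × (1 + 0.0052×863) = 13.76 Ω
V = IR = 13 × 13.76 = 179 V

179 V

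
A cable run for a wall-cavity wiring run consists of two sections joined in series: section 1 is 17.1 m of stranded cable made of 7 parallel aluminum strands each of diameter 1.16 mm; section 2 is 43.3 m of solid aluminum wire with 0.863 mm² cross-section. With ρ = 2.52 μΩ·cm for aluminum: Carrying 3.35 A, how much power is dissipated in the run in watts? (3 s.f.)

ρ = 2.52 μΩ·cm = 2.52×10^-8 Ω·m
Section 1: A_strand = π(5.8000e-04)² = 1.057e-06 m²; R₁ = ρL/(N·A_s) = (2.52×10^-8)(17.1)/(7×1.057e-06) = 0.05825 Ω
Section 2: A = 0.863 mm² = 8.630e-07 m²
R₂ = (2.52×10^-8)(43.3)/(8.630e-07) = 1.264 Ω
R = R₁ + R₂ = 1.323 Ω
P = I²R = (3.35)² × 1.323 = 14.8 W

14.8 W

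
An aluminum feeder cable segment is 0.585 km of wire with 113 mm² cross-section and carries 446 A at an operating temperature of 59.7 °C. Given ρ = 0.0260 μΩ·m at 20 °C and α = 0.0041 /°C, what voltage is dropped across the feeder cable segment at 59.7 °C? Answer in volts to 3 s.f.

69.8 V

ρ = 0.0260 μΩ·m = 2.60×10^-8 Ω·m
A = 113 mm² = 1.130e-04 m²
R₍20₎ = ρL/A = (2.60×10^-8)(585)/(1.130e-04) = 0.1346 Ω
R₍59.7₎ = R₍20₎(1 + αΔT) = 0.1346 × (1 + 0.0041×39.7) = 0.1565 Ω
V = IR = 446 × 0.1565 = 69.8 V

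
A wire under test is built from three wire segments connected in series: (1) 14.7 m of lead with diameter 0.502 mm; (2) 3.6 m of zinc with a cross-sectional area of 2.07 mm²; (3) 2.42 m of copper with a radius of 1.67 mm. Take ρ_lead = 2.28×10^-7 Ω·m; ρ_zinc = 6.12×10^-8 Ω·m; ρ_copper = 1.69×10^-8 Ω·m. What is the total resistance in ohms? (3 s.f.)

17.0 Ω

Seg 1: A = π(d/2)² = π(2.5100e-04 m)² = 1.979e-07 m²
R_1 = (2.28×10^-7)(14.7)/(1.979e-07) = 16.93 Ω
Seg 2: A = 2.07 mm² = 2.070e-06 m²
R_2 = (6.12×10^-8)(3.6)/(2.070e-06) = 0.1064 Ω
Seg 3: A = πr² = π(1.6700e-03 m)² = 8.762e-06 m²
R_3 = (1.69×10^-8)(2.42)/(8.762e-06) = 0.004668 Ω
R_total = R_1 + R_2 + R_3 = 17.0 Ω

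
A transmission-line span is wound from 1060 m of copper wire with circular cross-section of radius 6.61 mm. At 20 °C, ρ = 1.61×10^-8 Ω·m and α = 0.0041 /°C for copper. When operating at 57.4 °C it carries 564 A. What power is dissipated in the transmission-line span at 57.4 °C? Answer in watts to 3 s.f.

A = πr² = π(6.6100e-03 m)² = 1.373e-04 m²
R₍20₎ = ρL/A = (1.61×10^-8)(1060)/(1.373e-04) = 0.1243 Ω
R₍57.4₎ = R₍20₎(1 + αΔT) = 0.1243 × (1 + 0.0041×37.4) = 0.1434 Ω
P = I²R = (564)² × 0.1434 = 45600 W

45600 W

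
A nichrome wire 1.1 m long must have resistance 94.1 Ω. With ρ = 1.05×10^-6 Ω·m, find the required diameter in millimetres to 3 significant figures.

A = ρL/R = (1.05×10^-6)(1.1)/(94.1) = 1.227e-08 m²
d = 2√(A/π) = 1.250e-04 m = 0.125 mm

0.125 mm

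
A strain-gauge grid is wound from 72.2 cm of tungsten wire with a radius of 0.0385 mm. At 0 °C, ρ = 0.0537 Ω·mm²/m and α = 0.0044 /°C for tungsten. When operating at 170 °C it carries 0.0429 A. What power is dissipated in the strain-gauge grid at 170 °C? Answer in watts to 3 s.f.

ρ = 0.0537 Ω·mm²/m = 5.37×10^-8 Ω·m
A = πr² = π(3.8500e-05 m)² = 4.657e-09 m²
R₍0₎ = ρL/A = (5.37×10^-8)(0.722)/(4.657e-09) = 8.326 Ω
R₍170₎ = R₍0₎(1 + αΔT) = 8.326 × (1 + 0.0044×170) = 14.55 Ω
P = I²R = (0.0429)² × 14.55 = 0.0268 W

0.0268 W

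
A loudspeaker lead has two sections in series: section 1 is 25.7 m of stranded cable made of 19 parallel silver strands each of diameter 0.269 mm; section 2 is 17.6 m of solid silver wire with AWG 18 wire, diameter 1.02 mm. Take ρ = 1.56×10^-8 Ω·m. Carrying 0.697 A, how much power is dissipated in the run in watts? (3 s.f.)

0.344 W

Section 1: A_strand = π(1.3450e-04)² = 5.683e-08 m²; R₁ = ρL/(N·A_s) = (1.56×10^-8)(25.7)/(19×5.683e-08) = 0.3713 Ω
Section 2: A = π(1.02/2 mm)² = π(5.1000e-04 m)² = 8.171e-07 m²
R₂ = (1.56×10^-8)(17.6)/(8.171e-07) = 0.336 Ω
R = R₁ + R₂ = 0.7073 Ω
P = I²R = (0.697)² × 0.7073 = 0.344 W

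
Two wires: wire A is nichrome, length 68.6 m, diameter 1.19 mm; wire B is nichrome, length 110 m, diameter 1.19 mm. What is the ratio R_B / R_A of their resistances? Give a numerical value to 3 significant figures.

R ∝ ρL/d², so R_B/R_A = (L_B/L_A)
= (110/68.6) = 1.60

1.60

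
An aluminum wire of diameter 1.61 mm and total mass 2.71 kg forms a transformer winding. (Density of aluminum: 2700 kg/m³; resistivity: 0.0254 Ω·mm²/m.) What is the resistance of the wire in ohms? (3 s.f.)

6.15 Ω

ρ = 0.0254 Ω·mm²/m = 2.54×10^-8 Ω·m
A = π(d/2)² = π(8.0500e-04 m)² = 2.0358e-06 m²
L = m/(density·A) = 2.71/(2700×2.0358e-06) = 493 m
R = ρL/A = (2.54×10^-8)(493)/(2.0358e-06) = 6.15 Ω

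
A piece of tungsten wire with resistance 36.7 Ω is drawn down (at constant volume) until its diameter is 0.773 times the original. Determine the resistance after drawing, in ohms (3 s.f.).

Volume constant ⇒ L' = L/r² with r = 0.773. R' = ρL'/A' = ρ(L/r²)/(πr²d₀²/4) = R/r⁴.
R' = 2.801 × 36.7 = 103 Ω

103 Ω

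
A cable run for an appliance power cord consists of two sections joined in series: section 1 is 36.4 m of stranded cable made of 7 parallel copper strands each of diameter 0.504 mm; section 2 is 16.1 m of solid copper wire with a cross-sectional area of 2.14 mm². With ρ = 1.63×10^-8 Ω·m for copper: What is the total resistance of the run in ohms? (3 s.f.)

Section 1: A_strand = π(2.5200e-04)² = 1.995e-07 m²; R₁ = ρL/(N·A_s) = (1.63×10^-8)(36.4)/(7×1.995e-07) = 0.4249 Ω
Section 2: A = 2.14 mm² = 2.140e-06 m²
R₂ = (1.63×10^-8)(16.1)/(2.140e-06) = 0.1226 Ω
R = R₁ + R₂ = 0.547 Ω

0.547 Ω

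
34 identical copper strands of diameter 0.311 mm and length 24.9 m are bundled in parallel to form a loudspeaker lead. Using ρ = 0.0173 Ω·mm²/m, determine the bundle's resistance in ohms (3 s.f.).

0.167 Ω

ρ = 0.0173 Ω·mm²/m = 1.73×10^-8 Ω·m
A_strand = π(1.5550e-04 m)² = 7.596e-08 m²
R_strand = ρL/A = (1.73×10^-8)(24.9)/(7.596e-08) = 5.671 Ω
R_total = R_strand/N = 5.671/34 = 0.167 Ω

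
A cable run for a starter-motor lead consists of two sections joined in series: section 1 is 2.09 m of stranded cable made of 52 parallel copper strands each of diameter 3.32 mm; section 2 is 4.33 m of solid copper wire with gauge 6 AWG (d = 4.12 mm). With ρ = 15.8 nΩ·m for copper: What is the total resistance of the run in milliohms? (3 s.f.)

ρ = 15.8 nΩ·m = 1.58×10^-8 Ω·m
Section 1: A_strand = π(1.6600e-03)² = 8.657e-06 m²; R₁ = ρL/(N·A_s) = (1.58×10^-8)(2.09)/(52×8.657e-06) = 7.336×10^-5 Ω
Section 2: A = π(4.12/2 mm)² = π(2.0600e-03 m)² = 1.333e-05 m²
R₂ = (1.58×10^-8)(4.33)/(1.333e-05) = 0.005132 Ω
R = R₁ + R₂ = 5.21 mΩ

5.21 mΩ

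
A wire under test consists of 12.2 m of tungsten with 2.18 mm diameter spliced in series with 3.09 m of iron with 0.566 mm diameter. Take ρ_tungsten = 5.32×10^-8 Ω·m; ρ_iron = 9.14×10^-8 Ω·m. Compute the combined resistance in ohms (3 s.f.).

Segment 1: A = π(d/2)² = π(1.0900e-03 m)² = 3.733e-06 m²
R₁ = ρL/A = (5.32×10^-8)(12.2)/(3.733e-06) = 0.1739 Ω
Segment 2: A = π(d/2)² = π(2.8300e-04 m)² = 2.516e-07 m²
R₂ = (9.14×10^-8)(3.09)/(2.516e-07) = 1.122 Ω
R = R₁ + R₂ = 1.30 Ω

1.30 Ω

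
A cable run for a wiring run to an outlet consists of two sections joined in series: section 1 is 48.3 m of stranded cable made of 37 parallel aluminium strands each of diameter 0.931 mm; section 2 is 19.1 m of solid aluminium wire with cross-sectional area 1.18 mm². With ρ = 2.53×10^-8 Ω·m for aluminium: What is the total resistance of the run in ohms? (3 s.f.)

Section 1: A_strand = π(4.6550e-04)² = 6.808e-07 m²; R₁ = ρL/(N·A_s) = (2.53×10^-8)(48.3)/(37×6.808e-07) = 0.04852 Ω
Section 2: A = 1.18 mm² = 1.180e-06 m²
R₂ = (2.53×10^-8)(19.1)/(1.180e-06) = 0.4095 Ω
R = R₁ + R₂ = 0.458 Ω

0.458 Ω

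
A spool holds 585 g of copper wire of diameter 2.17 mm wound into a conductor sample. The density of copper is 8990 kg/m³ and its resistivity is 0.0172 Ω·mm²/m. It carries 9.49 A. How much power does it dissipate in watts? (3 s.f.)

ρ = 0.0172 Ω·mm²/m = 1.72×10^-8 Ω·m
A = π(d/2)² = π(1.0850e-03 m)² = 3.6984e-06 m²
L = m/(density·A) = 0.585/(8990×3.6984e-06) = 17.59 m
R = ρL/A = (1.72×10^-8)(17.59)/(3.6984e-06) = 0.08183 Ω
P = I²R = (9.49)² × 0.08183 = 7.37 W

7.37 W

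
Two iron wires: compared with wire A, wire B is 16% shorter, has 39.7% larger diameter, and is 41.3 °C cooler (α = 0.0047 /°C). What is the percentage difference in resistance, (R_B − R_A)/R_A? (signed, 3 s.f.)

-65.3%

R ∝ ρL/d² with ρ ∝ (1+αΔT), so R_B/R_A = (1 − 16/100) × (1 + 39.7/100)⁻² × (1 − 0.0047×41.3)
= 0.84 × 0.5124 × 0.8059 = 0.3469
(R_B − R_A)/R_A = 0.3469 − 1 = -65.3%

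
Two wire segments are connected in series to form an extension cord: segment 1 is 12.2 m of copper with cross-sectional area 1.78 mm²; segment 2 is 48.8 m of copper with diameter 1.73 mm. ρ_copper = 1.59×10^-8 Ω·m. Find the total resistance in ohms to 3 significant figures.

0.439 Ω

Segment 1: A = 1.78 mm² = 1.780e-06 m²
R₁ = ρL/A = (1.59×10^-8)(12.2)/(1.780e-06) = 0.109 Ω
Segment 2: A = π(d/2)² = π(8.6500e-04 m)² = 2.351e-06 m²
R₂ = (1.59×10^-8)(48.8)/(2.351e-06) = 0.3301 Ω
R = R₁ + R₂ = 0.439 Ω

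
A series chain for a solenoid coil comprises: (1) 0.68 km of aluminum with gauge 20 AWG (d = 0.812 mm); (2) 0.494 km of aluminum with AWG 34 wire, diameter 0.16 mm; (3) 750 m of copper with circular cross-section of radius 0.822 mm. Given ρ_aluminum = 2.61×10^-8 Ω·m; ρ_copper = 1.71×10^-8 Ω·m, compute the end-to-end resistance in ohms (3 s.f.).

682 Ω

Seg 1: A = π(0.812/2 mm)² = π(4.0600e-04 m)² = 5.178e-07 m²
R_1 = (2.61×10^-8)(680)/(5.178e-07) = 34.27 Ω
Seg 2: A = π(0.16/2 mm)² = π(8.0000e-05 m)² = 2.011e-08 m²
R_2 = (2.61×10^-8)(494)/(2.011e-08) = 641.3 Ω
Seg 3: A = πr² = π(8.2200e-04 m)² = 2.123e-06 m²
R_3 = (1.71×10^-8)(750)/(2.123e-06) = 6.042 Ω
R_total = R_1 + R_2 + R_3 = 682 Ω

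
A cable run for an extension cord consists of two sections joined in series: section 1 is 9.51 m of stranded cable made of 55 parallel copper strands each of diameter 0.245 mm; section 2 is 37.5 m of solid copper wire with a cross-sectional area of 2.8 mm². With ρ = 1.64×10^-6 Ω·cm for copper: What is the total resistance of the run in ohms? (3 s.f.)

0.280 Ω

ρ = 1.64×10^-6 Ω·cm = 1.64×10^-8 Ω·m
Section 1: A_strand = π(1.2250e-04)² = 4.714e-08 m²; R₁ = ρL/(N·A_s) = (1.64×10^-8)(9.51)/(55×4.714e-08) = 0.06015 Ω
Section 2: A = 2.8 mm² = 2.800e-06 m²
R₂ = (1.64×10^-8)(37.5)/(2.800e-06) = 0.2196 Ω
R = R₁ + R₂ = 0.280 Ω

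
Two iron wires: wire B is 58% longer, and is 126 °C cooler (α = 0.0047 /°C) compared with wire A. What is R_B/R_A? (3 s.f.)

R ∝ ρL/d² with ρ ∝ (1+αΔT), so R_B/R_A = (1 + 58/100) × (1 − 0.0047×126)
= 1.58 × 0.4078 = 0.644

0.644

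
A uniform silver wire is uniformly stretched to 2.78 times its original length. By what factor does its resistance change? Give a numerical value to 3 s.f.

Volume constant ⇒ A' = A/k with k = 2.78. R' = ρ(kL)/(A/k) = k²R.
Factor = 7.73

7.73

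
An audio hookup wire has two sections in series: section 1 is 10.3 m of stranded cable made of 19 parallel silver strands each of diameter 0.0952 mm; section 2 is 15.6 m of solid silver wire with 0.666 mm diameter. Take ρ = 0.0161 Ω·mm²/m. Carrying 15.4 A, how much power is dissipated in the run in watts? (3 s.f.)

462 W

ρ = 0.0161 Ω·mm²/m = 1.61×10^-8 Ω·m
Section 1: A_strand = π(4.7600e-05)² = 7.118e-09 m²; R₁ = ρL/(N·A_s) = (1.61×10^-8)(10.3)/(19×7.118e-09) = 1.226 Ω
Section 2: A = π(d/2)² = π(3.3300e-04 m)² = 3.484e-07 m²
R₂ = (1.61×10^-8)(15.6)/(3.484e-07) = 0.721 Ω
R = R₁ + R₂ = 1.947 Ω
P = I²R = (15.4)² × 1.947 = 462 W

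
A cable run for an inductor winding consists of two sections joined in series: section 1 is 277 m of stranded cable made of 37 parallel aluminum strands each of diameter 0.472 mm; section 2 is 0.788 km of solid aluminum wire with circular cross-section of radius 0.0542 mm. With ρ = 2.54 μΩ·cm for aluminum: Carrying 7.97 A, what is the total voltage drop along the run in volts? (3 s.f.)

17300 V

ρ = 2.54 μΩ·cm = 2.54×10^-8 Ω·m
Section 1: A_strand = π(2.3600e-04)² = 1.750e-07 m²; R₁ = ρL/(N·A_s) = (2.54×10^-8)(277)/(37×1.750e-07) = 1.087 Ω
Section 2: A = πr² = π(5.4200e-05 m)² = 9.229e-09 m²
R₂ = (2.54×10^-8)(788)/(9.229e-09) = 2169 Ω
R = R₁ + R₂ = 2170 Ω
V = IR = 7.97 × 2170 = 17300 V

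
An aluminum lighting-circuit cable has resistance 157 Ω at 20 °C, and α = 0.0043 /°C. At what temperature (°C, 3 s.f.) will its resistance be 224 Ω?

119 °C

R = R₀(1 + α(T − T₀)) ⇒ T = T₀ + (R/R₀ − 1)/α
T = 20 + (224/157 − 1)/0.0043 = 20 + (0.4268)/0.0043 = 119 °C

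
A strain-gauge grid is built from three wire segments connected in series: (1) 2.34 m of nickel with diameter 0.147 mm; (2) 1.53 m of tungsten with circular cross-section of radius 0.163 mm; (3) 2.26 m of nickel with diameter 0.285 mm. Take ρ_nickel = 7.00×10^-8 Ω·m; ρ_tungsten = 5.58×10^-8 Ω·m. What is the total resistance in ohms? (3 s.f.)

Seg 1: A = π(d/2)² = π(7.3500e-05 m)² = 1.697e-08 m²
R_1 = (7.00×10^-8)(2.34)/(1.697e-08) = 9.651 Ω
Seg 2: A = πr² = π(1.6300e-04 m)² = 8.347e-08 m²
R_2 = (5.58×10^-8)(1.53)/(8.347e-08) = 1.023 Ω
Seg 3: A = π(d/2)² = π(1.4250e-04 m)² = 6.379e-08 m²
R_3 = (7.00×10^-8)(2.26)/(6.379e-08) = 2.48 Ω
R_total = R_1 + R_2 + R_3 = 13.2 Ω

13.2 Ω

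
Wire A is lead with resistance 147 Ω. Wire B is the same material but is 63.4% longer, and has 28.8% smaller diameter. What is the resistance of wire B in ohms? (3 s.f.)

474 Ω

R ∝ L/d², so R_B/R_A = (1 + 63.4/100) × (1 − 28.8/100)⁻²
= 1.634 × 1.973 = 3.223
R_B = 3.223 × 147 = 474 Ω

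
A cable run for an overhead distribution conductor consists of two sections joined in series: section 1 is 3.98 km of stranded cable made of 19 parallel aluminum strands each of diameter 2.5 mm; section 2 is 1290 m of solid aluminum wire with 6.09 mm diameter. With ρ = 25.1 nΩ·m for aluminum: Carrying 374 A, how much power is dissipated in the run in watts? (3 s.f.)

ρ = 25.1 nΩ·m = 2.51×10^-8 Ω·m
Section 1: A_strand = π(1.2500e-03)² = 4.909e-06 m²; R₁ = ρL/(N·A_s) = (2.51×10^-8)(3980)/(19×4.909e-06) = 1.071 Ω
Section 2: A = π(d/2)² = π(3.0450e-03 m)² = 2.913e-05 m²
R₂ = (2.51×10^-8)(1290)/(2.913e-05) = 1.112 Ω
R = R₁ + R₂ = 2.183 Ω
P = I²R = (374)² × 2.183 = 3.05×10^5 W

3.05×10^5 W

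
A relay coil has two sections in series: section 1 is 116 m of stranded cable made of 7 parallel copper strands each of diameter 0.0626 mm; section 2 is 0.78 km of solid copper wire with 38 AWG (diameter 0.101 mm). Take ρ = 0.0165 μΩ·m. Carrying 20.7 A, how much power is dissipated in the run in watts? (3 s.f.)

7.26×10^5 W

ρ = 0.0165 μΩ·m = 1.65×10^-8 Ω·m
Section 1: A_strand = π(3.1300e-05)² = 3.078e-09 m²; R₁ = ρL/(N·A_s) = (1.65×10^-8)(116)/(7×3.078e-09) = 88.84 Ω
Section 2: A = π(0.101/2 mm)² = π(5.0500e-05 m)² = 8.012e-09 m²
R₂ = (1.65×10^-8)(780)/(8.012e-09) = 1606 Ω
R = R₁ + R₂ = 1695 Ω
P = I²R = (20.7)² × 1695 = 7.26×10^5 W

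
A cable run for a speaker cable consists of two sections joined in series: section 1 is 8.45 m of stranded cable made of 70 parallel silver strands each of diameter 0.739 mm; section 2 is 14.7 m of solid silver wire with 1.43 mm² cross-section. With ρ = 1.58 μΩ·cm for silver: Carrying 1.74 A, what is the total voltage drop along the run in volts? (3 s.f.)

0.290 V

ρ = 1.58 μΩ·cm = 1.58×10^-8 Ω·m
Section 1: A_strand = π(3.6950e-04)² = 4.289e-07 m²; R₁ = ρL/(N·A_s) = (1.58×10^-8)(8.45)/(70×4.289e-07) = 0.004447 Ω
Section 2: A = 1.43 mm² = 1.430e-06 m²
R₂ = (1.58×10^-8)(14.7)/(1.430e-06) = 0.1624 Ω
R = R₁ + R₂ = 0.1669 Ω
V = IR = 1.74 × 0.1669 = 0.290 V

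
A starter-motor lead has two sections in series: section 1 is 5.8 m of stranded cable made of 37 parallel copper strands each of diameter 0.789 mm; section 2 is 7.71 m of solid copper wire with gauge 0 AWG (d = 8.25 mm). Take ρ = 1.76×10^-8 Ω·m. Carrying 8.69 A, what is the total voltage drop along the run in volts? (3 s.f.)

Section 1: A_strand = π(3.9450e-04)² = 4.889e-07 m²; R₁ = ρL/(N·A_s) = (1.76×10^-8)(5.8)/(37×4.889e-07) = 0.005643 Ω
Section 2: A = π(8.25/2 mm)² = π(4.1250e-03 m)² = 5.346e-05 m²
R₂ = (1.76×10^-8)(7.71)/(5.346e-05) = 0.002538 Ω
R = R₁ + R₂ = 0.008181 Ω
V = IR = 8.69 × 0.008181 = 0.0711 V

0.0711 V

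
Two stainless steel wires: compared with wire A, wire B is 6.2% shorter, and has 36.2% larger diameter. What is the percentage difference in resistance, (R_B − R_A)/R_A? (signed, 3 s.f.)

R ∝ L/d², so R_B/R_A = (1 − 6.2/100) × (1 + 36.2/100)⁻²
= 0.938 × 0.5391 = 0.5057
(R_B − R_A)/R_A = 0.5057 − 1 = -49.4%

-49.4%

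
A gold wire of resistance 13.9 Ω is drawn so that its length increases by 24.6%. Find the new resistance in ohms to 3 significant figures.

21.6 Ω

k = 1 + 24.6/100 = 1.246; volume constant ⇒ A' = A/k, so R' = k²R.
R' = 1.553 × 13.9 = 21.6 Ω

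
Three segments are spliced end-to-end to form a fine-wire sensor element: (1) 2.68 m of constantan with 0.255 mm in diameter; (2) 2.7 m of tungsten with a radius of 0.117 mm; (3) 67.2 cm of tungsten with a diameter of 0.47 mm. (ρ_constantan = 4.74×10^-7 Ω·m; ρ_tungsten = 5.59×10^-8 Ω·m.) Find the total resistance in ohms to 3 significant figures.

28.6 Ω

Seg 1: A = π(d/2)² = π(1.2750e-04 m)² = 5.107e-08 m²
R_1 = (4.74×10^-7)(2.68)/(5.107e-08) = 24.87 Ω
Seg 2: A = πr² = π(1.1700e-04 m)² = 4.301e-08 m²
R_2 = (5.59×10^-8)(2.7)/(4.301e-08) = 3.51 Ω
Seg 3: A = π(d/2)² = π(2.3500e-04 m)² = 1.735e-07 m²
R_3 = (5.59×10^-8)(0.672)/(1.735e-07) = 0.2165 Ω
R_total = R_1 + R_2 + R_3 = 28.6 Ω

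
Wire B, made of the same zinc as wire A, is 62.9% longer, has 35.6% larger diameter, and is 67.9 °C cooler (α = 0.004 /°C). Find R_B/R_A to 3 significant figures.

0.645

R ∝ ρL/d² with ρ ∝ (1+αΔT), so R_B/R_A = (1 + 62.9/100) × (1 + 35.6/100)⁻² × (1 − 0.004×67.9)
= 1.629 × 0.5438 × 0.7284 = 0.645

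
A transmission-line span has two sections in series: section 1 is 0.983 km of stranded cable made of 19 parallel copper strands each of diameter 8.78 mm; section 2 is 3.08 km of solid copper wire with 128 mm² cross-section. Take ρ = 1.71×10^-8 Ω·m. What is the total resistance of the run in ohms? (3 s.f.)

Section 1: A_strand = π(4.3900e-03)² = 6.055e-05 m²; R₁ = ρL/(N·A_s) = (1.71×10^-8)(983)/(19×6.055e-05) = 0.01461 Ω
Section 2: A = 128 mm² = 1.280e-04 m²
R₂ = (1.71×10^-8)(3080)/(1.280e-04) = 0.4115 Ω
R = R₁ + R₂ = 0.426 Ω

0.426 Ω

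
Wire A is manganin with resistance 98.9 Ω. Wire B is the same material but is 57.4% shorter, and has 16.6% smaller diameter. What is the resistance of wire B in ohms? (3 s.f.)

R ∝ L/d², so R_B/R_A = (1 − 57.4/100) × (1 − 16.6/100)⁻²
= 0.426 × 1.438 = 0.6125
R_B = 0.6125 × 98.9 = 60.6 Ω

60.6 Ω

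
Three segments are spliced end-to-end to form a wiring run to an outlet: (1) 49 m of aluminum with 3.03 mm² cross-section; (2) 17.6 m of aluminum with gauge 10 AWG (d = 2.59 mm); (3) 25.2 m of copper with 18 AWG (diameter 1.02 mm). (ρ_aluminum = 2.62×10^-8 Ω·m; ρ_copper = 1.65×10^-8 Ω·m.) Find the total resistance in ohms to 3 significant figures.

Seg 1: A = 3.03 mm² = 3.030e-06 m²
R_1 = (2.62×10^-8)(49)/(3.030e-06) = 0.4237 Ω
Seg 2: A = π(2.59/2 mm)² = π(1.2950e-03 m)² = 5.269e-06 m²
R_2 = (2.62×10^-8)(17.6)/(5.269e-06) = 0.08752 Ω
Seg 3: A = π(1.02/2 mm)² = π(5.1000e-04 m)² = 8.171e-07 m²
R_3 = (1.65×10^-8)(25.2)/(8.171e-07) = 0.5089 Ω
R_total = R_1 + R_2 + R_3 = 1.02 Ω

1.02 Ω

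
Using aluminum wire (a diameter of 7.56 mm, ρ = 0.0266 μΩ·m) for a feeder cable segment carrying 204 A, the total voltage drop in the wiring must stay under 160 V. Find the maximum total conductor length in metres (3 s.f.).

ρ = 0.0266 μΩ·m = 2.66×10^-8 Ω·m
A = π(d/2)² = π(3.7800e-03 m)² = 4.489e-05 m²
L_max = V_max·A/(1·ρI) = (160)(4.489e-05)/(2.66×10^-8×204) = 1320 m

1320 m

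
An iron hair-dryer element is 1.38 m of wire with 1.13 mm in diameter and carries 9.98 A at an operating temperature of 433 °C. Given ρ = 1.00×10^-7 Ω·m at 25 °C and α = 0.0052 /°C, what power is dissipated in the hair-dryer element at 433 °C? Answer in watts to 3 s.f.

42.8 W

A = π(d/2)² = π(5.6500e-04 m)² = 1.003e-06 m²
R₍25₎ = ρL/A = (1.00×10^-7)(1.38)/(1.003e-06) = 0.1376 Ω
R₍433₎ = R₍25₎(1 + αΔT) = 0.1376 × (1 + 0.0052×408) = 0.4295 Ω
P = I²R = (9.98)² × 0.4295 = 42.8 W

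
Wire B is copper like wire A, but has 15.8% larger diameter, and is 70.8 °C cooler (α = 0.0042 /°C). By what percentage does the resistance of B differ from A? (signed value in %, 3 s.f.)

R ∝ ρL/d² with ρ ∝ (1+αΔT), so R_B/R_A = (1 + 15.8/100)⁻² × (1 − 0.0042×70.8)
= 0.7457 × 0.7026 = 0.524
(R_B − R_A)/R_A = 0.524 − 1 = -47.6%

-47.6%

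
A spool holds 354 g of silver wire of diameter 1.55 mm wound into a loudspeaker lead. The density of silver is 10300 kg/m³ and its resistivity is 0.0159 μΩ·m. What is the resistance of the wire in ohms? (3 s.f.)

0.153 Ω

ρ = 0.0159 μΩ·m = 1.59×10^-8 Ω·m
A = π(d/2)² = π(7.7500e-04 m)² = 1.8869e-06 m²
L = m/(density·A) = 0.354/(10300×1.8869e-06) = 18.21 m
R = ρL/A = (1.59×10^-8)(18.21)/(1.8869e-06) = 0.153 Ω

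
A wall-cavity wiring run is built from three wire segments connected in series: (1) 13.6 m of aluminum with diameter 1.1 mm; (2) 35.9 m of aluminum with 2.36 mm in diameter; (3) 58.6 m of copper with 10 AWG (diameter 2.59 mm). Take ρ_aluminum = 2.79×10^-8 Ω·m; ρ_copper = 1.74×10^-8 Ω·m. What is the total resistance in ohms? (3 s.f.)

Seg 1: A = π(d/2)² = π(5.5000e-04 m)² = 9.503e-07 m²
R_1 = (2.79×10^-8)(13.6)/(9.503e-07) = 0.3993 Ω
Seg 2: A = π(d/2)² = π(1.1800e-03 m)² = 4.374e-06 m²
R_2 = (2.79×10^-8)(35.9)/(4.374e-06) = 0.229 Ω
Seg 3: A = π(2.59/2 mm)² = π(1.2950e-03 m)² = 5.269e-06 m²
R_3 = (1.74×10^-8)(58.6)/(5.269e-06) = 0.1935 Ω
R_total = R_1 + R_2 + R_3 = 0.822 Ω

0.822 Ω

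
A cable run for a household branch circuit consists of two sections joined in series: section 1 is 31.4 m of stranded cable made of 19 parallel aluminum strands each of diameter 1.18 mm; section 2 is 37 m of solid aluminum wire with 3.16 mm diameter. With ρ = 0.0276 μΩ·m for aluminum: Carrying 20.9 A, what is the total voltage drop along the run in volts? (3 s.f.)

ρ = 0.0276 μΩ·m = 2.76×10^-8 Ω·m
Section 1: A_strand = π(5.9000e-04)² = 1.094e-06 m²; R₁ = ρL/(N·A_s) = (2.76×10^-8)(31.4)/(19×1.094e-06) = 0.04171 Ω
Section 2: A = π(d/2)² = π(1.5800e-03 m)² = 7.843e-06 m²
R₂ = (2.76×10^-8)(37)/(7.843e-06) = 0.1302 Ω
R = R₁ + R₂ = 0.1719 Ω
V = IR = 20.9 × 0.1719 = 3.59 V

3.59 V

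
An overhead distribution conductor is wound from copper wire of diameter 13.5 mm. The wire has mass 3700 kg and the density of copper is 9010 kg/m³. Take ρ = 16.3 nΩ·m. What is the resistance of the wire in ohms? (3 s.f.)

0.327 Ω

ρ = 16.3 nΩ·m = 1.63×10^-8 Ω·m
A = π(d/2)² = π(6.7500e-03 m)² = 1.4314e-04 m²
L = m/(density·A) = 3700/(9010×1.4314e-04) = 2869 m
R = ρL/A = (1.63×10^-8)(2869)/(1.4314e-04) = 0.327 Ω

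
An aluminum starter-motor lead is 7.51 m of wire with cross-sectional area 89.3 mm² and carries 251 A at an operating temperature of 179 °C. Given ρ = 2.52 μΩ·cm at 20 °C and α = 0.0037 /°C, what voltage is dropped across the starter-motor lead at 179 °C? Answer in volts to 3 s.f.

0.845 V

ρ = 2.52 μΩ·cm = 2.52×10^-8 Ω·m
A = 89.3 mm² = 8.930e-05 m²
R₍20₎ = ρL/A = (2.52×10^-8)(7.51)/(8.930e-05) = 0.002119 Ω
R₍179₎ = R₍20₎(1 + αΔT) = 0.002119 × (1 + 0.0037×159) = 0.003366 Ω
V = IR = 251 × 0.003366 = 0.845 V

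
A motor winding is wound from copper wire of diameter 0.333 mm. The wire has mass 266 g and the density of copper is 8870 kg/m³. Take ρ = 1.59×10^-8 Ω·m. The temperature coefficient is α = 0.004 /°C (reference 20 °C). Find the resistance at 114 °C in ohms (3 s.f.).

86.5 Ω

A = π(d/2)² = π(1.6650e-04 m)² = 8.7092e-08 m²
L = m/(density·A) = 0.266/(8870×8.7092e-08) = 344.3 m
R = ρL/A = (1.59×10^-8)(344.3)/(8.7092e-08) = 62.86 Ω
R(114 °C) = 62.86 × (1 + 0.004×94) = 86.5 Ω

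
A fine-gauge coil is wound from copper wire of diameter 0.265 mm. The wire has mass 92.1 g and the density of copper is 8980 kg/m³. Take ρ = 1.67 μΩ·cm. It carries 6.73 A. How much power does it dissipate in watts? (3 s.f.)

ρ = 1.67 μΩ·cm = 1.67×10^-8 Ω·m
A = π(d/2)² = π(1.3250e-04 m)² = 5.5155e-08 m²
L = m/(density·A) = 0.0921/(8980×5.5155e-08) = 186 m
R = ρL/A = (1.67×10^-8)(186)/(5.5155e-08) = 56.3 Ω
P = I²R = (6.73)² × 56.3 = 2550 W

2550 W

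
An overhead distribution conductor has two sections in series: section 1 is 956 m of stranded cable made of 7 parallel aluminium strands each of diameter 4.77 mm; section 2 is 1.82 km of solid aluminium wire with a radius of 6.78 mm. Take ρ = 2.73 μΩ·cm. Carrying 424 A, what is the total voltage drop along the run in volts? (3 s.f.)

234 V

ρ = 2.73 μΩ·cm = 2.73×10^-8 Ω·m
Section 1: A_strand = π(2.3850e-03)² = 1.787e-05 m²; R₁ = ρL/(N·A_s) = (2.73×10^-8)(956)/(7×1.787e-05) = 0.2086 Ω
Section 2: A = πr² = π(6.7800e-03 m)² = 1.444e-04 m²
R₂ = (2.73×10^-8)(1820)/(1.444e-04) = 0.3441 Ω
R = R₁ + R₂ = 0.5527 Ω
V = IR = 424 × 0.5527 = 234 V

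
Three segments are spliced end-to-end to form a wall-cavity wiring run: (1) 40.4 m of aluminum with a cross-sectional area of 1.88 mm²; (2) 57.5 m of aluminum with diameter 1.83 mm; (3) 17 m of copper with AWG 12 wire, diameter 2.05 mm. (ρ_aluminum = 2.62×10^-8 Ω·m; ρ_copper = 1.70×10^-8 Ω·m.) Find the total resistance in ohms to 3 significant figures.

1.22 Ω

Seg 1: A = 1.88 mm² = 1.880e-06 m²
R_1 = (2.62×10^-8)(40.4)/(1.880e-06) = 0.563 Ω
Seg 2: A = π(d/2)² = π(9.1500e-04 m)² = 2.630e-06 m²
R_2 = (2.62×10^-8)(57.5)/(2.630e-06) = 0.5728 Ω
Seg 3: A = π(2.05/2 mm)² = π(1.0250e-03 m)² = 3.301e-06 m²
R_3 = (1.70×10^-8)(17)/(3.301e-06) = 0.08756 Ω
R_total = R_1 + R_2 + R_3 = 1.22 Ω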